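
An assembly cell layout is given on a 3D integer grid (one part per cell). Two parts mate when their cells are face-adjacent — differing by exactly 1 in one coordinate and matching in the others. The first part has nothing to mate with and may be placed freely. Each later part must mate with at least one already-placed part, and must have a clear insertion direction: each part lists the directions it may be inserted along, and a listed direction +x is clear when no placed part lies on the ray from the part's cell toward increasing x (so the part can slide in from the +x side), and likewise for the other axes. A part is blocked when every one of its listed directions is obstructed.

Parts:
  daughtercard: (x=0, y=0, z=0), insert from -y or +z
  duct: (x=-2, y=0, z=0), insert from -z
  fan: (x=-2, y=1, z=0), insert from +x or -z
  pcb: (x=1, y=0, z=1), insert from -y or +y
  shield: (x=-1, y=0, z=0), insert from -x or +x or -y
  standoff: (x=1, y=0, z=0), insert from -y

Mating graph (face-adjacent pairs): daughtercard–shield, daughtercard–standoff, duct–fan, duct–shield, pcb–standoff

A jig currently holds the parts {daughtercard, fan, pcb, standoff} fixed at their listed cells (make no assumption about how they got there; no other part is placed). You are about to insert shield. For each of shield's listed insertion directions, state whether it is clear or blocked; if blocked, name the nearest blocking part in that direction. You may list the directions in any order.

-x: ray from shield(-1, 0, 0) has no placed part ⇒ clear
+x: nearest on ray is daughtercard@(0, 0, 0) ⇒ blocked
-y: ray from shield(-1, 0, 0) has no placed part ⇒ clear

+x: blocked by daughtercard; -x: clear; -y: clear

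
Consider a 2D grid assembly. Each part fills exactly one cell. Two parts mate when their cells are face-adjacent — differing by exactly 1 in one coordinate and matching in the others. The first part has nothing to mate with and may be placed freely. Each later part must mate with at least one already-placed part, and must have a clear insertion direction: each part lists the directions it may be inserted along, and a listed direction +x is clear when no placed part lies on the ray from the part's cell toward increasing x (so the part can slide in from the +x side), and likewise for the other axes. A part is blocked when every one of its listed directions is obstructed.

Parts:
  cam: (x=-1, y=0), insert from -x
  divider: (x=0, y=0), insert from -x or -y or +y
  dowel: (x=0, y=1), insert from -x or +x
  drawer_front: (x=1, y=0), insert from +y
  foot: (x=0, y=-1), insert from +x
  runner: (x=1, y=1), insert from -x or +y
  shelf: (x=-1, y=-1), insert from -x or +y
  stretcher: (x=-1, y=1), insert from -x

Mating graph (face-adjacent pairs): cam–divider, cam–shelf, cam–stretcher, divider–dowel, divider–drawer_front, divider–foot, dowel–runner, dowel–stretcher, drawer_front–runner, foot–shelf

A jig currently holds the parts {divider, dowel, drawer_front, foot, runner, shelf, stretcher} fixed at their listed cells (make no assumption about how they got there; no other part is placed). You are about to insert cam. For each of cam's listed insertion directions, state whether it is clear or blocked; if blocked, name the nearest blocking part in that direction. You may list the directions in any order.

-x: ray from cam(-1, 0) has no placed part ⇒ clear

-x: clear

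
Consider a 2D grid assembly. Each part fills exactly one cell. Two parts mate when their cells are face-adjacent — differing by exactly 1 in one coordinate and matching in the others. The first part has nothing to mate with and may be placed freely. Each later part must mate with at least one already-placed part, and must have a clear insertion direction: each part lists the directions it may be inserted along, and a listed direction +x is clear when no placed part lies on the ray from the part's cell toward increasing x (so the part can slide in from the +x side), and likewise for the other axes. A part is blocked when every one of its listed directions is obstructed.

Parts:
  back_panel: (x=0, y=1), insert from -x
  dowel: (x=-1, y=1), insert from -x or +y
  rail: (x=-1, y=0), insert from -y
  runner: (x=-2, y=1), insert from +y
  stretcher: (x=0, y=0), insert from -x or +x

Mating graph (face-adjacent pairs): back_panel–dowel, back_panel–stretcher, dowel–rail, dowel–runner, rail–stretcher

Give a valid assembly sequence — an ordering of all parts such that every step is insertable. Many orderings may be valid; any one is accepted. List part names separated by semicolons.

1. rail@(-1, 0) [-y clear] — {rail}
2. stretcher@(0, 0) [+x clear] — {rail, stretcher}
3. back_panel@(0, 1) [-x clear] — {back_panel, rail, stretcher}
4. dowel@(-1, 1) [-x clear] — {back_panel, dowel, rail, stretcher}
5. runner@(-2, 1) [+y clear] — {back_panel, dowel, rail, runner, stretcher}

rail; stretcher; back_panel; dowel; runner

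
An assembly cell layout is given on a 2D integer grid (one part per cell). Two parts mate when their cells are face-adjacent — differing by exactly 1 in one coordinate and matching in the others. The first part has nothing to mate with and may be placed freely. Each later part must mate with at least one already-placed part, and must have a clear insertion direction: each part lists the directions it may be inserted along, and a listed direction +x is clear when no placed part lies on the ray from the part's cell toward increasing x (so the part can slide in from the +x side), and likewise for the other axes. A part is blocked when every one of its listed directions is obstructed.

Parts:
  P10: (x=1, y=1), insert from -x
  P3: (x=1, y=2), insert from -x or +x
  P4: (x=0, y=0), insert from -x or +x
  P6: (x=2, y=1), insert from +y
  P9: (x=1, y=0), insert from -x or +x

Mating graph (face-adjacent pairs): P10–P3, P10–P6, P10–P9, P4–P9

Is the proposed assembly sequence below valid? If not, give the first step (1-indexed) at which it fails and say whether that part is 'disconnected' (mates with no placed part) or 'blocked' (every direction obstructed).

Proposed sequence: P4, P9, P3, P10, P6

1. P4@(0, 0) [-x clear] — {P4}
2. P9@(1, 0) [+x clear] — {P4, P9}
3. P3@(1, 2) — no placed neighbour ⇒ disconnected

Invalid at step 3 (disconnected)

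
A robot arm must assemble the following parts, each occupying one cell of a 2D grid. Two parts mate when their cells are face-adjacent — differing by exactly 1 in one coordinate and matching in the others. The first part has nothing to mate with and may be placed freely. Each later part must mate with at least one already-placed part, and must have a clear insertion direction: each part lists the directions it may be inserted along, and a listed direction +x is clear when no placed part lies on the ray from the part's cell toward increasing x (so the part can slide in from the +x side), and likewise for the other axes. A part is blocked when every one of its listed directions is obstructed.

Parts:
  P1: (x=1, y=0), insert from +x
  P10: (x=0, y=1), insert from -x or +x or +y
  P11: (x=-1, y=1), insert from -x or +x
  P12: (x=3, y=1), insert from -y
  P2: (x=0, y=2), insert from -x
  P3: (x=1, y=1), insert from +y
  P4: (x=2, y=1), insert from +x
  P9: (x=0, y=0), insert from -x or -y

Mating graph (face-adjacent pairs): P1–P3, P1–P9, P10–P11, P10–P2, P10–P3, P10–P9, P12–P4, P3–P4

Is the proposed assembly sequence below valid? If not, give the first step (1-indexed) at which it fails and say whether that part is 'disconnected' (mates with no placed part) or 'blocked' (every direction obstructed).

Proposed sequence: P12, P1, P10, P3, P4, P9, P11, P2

Invalid at step 2 (disconnected)

1. P12@(3, 1) [-y clear] — {P12}
2. P1@(1, 0) — no placed neighbour ⇒ disconnected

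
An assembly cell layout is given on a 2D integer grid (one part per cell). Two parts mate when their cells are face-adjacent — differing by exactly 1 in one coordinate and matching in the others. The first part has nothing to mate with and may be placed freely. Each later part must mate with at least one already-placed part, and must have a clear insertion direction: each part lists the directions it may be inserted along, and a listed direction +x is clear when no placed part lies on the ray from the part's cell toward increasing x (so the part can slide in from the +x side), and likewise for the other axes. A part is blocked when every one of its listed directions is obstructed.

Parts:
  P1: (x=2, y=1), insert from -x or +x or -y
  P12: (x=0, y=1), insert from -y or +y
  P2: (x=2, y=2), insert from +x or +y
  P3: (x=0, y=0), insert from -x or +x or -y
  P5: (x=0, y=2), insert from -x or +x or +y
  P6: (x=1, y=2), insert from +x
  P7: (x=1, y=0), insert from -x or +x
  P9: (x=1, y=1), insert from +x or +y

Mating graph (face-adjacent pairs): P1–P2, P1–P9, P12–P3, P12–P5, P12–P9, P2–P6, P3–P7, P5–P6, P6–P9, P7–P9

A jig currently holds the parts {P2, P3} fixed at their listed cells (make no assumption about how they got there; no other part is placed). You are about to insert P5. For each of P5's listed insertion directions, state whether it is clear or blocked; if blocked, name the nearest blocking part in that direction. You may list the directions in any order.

+x: blocked by P2; +y: clear; -x: clear

-x: ray from P5(0, 2) has no placed part ⇒ clear
+x: nearest on ray is P2@(2, 2) ⇒ blocked
+y: ray from P5(0, 2) has no placed part ⇒ clear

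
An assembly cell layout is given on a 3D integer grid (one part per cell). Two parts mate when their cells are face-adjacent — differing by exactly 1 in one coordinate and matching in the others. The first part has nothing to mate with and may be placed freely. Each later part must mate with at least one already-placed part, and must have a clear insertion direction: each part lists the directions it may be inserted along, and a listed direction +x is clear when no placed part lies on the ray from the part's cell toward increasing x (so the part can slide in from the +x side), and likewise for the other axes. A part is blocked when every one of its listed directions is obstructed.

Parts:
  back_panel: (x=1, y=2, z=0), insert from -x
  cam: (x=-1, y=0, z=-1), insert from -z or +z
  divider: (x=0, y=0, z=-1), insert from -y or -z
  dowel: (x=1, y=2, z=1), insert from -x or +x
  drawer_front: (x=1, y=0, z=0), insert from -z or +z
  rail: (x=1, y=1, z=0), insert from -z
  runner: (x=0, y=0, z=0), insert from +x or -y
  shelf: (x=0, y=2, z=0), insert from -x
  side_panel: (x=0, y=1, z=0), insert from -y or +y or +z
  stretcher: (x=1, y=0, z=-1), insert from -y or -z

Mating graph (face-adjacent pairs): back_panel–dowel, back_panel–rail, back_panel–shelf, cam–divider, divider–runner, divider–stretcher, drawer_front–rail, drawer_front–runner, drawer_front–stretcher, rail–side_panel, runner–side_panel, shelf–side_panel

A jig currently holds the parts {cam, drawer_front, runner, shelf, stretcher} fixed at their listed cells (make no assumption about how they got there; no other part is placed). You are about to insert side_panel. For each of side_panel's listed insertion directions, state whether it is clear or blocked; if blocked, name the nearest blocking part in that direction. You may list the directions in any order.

-y: nearest on ray is runner@(0, 0, 0) ⇒ blocked
+y: nearest on ray is shelf@(0, 2, 0) ⇒ blocked
+z: ray from side_panel(0, 1, 0) has no placed part ⇒ clear

+y: blocked by shelf; +z: clear; -y: blocked by runner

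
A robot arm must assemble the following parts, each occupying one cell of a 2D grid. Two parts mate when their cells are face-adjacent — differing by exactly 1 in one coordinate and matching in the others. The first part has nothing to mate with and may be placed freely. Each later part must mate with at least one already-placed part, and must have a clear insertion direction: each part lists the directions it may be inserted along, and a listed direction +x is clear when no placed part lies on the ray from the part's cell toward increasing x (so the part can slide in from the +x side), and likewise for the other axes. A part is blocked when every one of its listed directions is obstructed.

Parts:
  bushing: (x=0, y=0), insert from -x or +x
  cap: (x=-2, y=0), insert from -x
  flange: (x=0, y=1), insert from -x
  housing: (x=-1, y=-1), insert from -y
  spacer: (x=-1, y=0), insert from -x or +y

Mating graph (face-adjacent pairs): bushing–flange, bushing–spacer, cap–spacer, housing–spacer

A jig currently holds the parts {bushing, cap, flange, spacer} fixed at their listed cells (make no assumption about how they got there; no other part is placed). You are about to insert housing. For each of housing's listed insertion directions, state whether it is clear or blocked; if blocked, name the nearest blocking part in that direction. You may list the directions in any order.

-y: ray from housing(-1, -1) has no placed part ⇒ clear

-y: clear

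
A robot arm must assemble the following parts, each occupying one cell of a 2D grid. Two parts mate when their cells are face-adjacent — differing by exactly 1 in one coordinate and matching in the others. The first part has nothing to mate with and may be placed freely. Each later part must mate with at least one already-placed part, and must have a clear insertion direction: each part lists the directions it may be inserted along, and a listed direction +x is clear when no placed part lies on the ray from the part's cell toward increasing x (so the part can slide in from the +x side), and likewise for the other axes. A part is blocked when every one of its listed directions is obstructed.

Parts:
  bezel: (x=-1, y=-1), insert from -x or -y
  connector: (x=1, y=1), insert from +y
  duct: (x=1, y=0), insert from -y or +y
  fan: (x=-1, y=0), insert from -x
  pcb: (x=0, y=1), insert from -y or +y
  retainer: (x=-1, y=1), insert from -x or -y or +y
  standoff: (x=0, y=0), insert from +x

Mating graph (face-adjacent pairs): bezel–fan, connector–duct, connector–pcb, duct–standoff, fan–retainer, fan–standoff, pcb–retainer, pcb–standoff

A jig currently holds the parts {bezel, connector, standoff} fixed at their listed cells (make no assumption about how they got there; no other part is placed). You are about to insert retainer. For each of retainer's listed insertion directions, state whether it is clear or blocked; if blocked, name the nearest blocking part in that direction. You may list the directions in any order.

+y: clear; -x: clear; -y: blocked by bezel

-x: ray from retainer(-1, 1) has no placed part ⇒ clear
-y: nearest on ray is bezel@(-1, -1) ⇒ blocked
+y: ray from retainer(-1, 1) has no placed part ⇒ clear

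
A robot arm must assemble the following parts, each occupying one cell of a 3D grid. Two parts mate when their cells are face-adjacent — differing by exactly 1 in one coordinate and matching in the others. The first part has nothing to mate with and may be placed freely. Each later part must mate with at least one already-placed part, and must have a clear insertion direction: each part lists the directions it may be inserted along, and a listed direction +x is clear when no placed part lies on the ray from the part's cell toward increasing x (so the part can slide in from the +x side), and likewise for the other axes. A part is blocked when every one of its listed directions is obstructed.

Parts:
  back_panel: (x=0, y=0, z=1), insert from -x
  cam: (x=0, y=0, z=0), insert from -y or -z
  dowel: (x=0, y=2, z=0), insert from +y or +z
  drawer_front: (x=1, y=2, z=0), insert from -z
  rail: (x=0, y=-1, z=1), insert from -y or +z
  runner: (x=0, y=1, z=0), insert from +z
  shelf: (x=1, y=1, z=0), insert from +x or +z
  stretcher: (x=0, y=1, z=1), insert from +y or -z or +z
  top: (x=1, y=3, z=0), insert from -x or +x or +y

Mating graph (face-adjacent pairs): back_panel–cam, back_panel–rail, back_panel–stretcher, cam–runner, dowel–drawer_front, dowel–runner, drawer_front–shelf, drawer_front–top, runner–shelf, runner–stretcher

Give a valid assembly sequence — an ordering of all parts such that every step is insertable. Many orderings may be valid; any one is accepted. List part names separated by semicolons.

drawer_front; dowel; runner; cam; back_panel; shelf; rail; top; stretcher

1. drawer_front@(1, 2, 0) [-z clear] — {drawer_front}
2. dowel@(0, 2, 0) [+y clear] — {dowel, drawer_front}
3. runner@(0, 1, 0) [+z clear] — {dowel, drawer_front, runner}
4. cam@(0, 0, 0) [-y clear] — {cam, dowel, drawer_front, runner}
5. back_panel@(0, 0, 1) [-x clear] — {back_panel, cam, dowel, drawer_front, runner}
6. shelf@(1, 1, 0) [+x clear] — {back_panel, cam, dowel, drawer_front, runner, shelf}
7. rail@(0, -1, 1) [-y clear] — {back_panel, cam, dowel, drawer_front, rail, runner, shelf}
8. top@(1, 3, 0) [-x clear] — {back_panel, cam, dowel, drawer_front, rail, runner, shelf, top}
9. stretcher@(0, 1, 1) [+y clear] — {back_panel, cam, dowel, drawer_front, rail, runner, shelf, stretcher, top}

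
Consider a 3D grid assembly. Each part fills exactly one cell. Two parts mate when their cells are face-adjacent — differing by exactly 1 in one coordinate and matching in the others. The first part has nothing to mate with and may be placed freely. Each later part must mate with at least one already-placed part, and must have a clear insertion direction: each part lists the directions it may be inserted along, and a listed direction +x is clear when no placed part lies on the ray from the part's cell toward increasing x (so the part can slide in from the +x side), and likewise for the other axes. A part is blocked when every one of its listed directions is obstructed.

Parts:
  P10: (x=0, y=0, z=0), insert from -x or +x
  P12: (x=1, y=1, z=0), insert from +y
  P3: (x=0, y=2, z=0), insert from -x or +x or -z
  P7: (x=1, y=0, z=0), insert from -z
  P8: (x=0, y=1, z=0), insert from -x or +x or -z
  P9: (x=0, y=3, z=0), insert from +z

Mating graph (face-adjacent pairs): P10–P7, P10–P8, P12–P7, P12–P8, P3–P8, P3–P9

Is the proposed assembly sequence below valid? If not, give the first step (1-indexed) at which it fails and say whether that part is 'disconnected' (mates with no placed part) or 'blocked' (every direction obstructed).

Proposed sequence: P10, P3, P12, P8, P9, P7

Invalid at step 2 (disconnected)

1. P10@(0, 0, 0) [-x clear] — {P10}
2. P3@(0, 2, 0) — no placed neighbour ⇒ disconnected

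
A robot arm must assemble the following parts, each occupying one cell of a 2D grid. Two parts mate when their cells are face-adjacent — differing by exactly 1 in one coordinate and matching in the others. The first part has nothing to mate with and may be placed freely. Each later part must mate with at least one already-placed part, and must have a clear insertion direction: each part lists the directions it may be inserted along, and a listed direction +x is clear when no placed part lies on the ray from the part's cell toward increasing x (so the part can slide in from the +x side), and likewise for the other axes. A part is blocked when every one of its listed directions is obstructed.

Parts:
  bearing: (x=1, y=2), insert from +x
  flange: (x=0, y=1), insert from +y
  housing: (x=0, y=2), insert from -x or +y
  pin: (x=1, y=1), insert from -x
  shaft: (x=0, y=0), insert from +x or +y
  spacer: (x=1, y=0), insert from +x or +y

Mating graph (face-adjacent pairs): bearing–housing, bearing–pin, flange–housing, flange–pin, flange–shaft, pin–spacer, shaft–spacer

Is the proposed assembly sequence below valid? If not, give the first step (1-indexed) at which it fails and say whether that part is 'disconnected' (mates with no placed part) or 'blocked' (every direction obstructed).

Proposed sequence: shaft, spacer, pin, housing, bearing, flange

1. shaft@(0, 0) [+x clear] — {shaft}
2. spacer@(1, 0) [+x clear] — {shaft, spacer}
3. pin@(1, 1) [-x clear] — {pin, shaft, spacer}
4. housing@(0, 2) — no placed neighbour ⇒ disconnected

Invalid at step 4 (disconnected)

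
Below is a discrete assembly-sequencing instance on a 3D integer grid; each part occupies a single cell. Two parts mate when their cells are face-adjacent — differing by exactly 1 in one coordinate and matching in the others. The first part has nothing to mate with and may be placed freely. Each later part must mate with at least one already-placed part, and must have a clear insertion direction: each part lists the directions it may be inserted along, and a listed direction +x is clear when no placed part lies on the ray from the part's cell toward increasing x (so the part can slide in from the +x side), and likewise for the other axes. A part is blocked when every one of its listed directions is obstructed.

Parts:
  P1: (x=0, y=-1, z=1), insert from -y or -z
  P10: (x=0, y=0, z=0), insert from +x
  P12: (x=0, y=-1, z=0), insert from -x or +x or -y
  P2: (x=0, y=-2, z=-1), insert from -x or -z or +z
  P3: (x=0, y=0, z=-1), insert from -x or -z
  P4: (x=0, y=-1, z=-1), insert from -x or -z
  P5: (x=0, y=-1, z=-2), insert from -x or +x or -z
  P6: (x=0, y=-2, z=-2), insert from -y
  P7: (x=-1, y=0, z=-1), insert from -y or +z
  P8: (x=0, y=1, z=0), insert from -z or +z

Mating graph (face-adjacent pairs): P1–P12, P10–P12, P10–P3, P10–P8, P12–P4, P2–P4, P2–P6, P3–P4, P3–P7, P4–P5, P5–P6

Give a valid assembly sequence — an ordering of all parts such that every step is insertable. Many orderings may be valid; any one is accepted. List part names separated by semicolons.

P8; P10; P3; P4; P2; P12; P6; P1; P7; P5

1. P8@(0, 1, 0) [-z clear] — {P8}
2. P10@(0, 0, 0) [+x clear] — {P10, P8}
3. P3@(0, 0, -1) [-x clear] — {P10, P3, P8}
4. P4@(0, -1, -1) [-x clear] — {P10, P3, P4, P8}
5. P2@(0, -2, -1) [-x clear] — {P10, P2, P3, P4, P8}
6. P12@(0, -1, 0) [-x clear] — {P10, P12, P2, P3, P4, P8}
7. P6@(0, -2, -2) [-y clear] — {P10, P12, P2, P3, P4, P6, P8}
8. P1@(0, -1, 1) [-y clear] — {P1, P10, P12, P2, P3, P4, P6, P8}
9. P7@(-1, 0, -1) [-y clear] — {P1, P10, P12, P2, P3, P4, P6, P7, P8}
10. P5@(0, -1, -2) [-x clear] — {P1, P10, P12, P2, P3, P4, P5, P6, P7, P8}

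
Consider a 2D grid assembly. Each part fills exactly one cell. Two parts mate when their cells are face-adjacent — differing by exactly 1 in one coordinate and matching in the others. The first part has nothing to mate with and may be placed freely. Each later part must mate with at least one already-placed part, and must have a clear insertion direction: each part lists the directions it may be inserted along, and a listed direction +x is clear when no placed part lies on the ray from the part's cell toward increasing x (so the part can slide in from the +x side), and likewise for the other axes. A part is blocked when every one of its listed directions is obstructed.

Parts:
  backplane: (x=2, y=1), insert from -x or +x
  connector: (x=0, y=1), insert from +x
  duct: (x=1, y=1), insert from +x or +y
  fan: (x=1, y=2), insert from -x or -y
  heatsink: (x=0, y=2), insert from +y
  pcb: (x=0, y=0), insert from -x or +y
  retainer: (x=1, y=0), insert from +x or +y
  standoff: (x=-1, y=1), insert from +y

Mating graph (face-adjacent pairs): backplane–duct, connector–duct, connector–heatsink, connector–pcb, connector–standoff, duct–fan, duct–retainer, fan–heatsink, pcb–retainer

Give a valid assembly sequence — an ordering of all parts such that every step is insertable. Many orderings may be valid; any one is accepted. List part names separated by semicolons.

1. retainer@(1, 0) [+x clear] — {retainer}
2. pcb@(0, 0) [-x clear] — {pcb, retainer}
3. connector@(0, 1) [+x clear] — {connector, pcb, retainer}
4. standoff@(-1, 1) [+y clear] — {connector, pcb, retainer, standoff}
5. duct@(1, 1) [+x clear] — {connector, duct, pcb, retainer, standoff}
6. backplane@(2, 1) [+x clear] — {backplane, connector, duct, pcb, retainer, standoff}
7. fan@(1, 2) [-x clear] — {backplane, connector, duct, fan, pcb, retainer, standoff}
8. heatsink@(0, 2) [+y clear] — {backplane, connector, duct, fan, heatsink, pcb, retainer, standoff}

retainer; pcb; connector; standoff; duct; backplane; fan; heatsink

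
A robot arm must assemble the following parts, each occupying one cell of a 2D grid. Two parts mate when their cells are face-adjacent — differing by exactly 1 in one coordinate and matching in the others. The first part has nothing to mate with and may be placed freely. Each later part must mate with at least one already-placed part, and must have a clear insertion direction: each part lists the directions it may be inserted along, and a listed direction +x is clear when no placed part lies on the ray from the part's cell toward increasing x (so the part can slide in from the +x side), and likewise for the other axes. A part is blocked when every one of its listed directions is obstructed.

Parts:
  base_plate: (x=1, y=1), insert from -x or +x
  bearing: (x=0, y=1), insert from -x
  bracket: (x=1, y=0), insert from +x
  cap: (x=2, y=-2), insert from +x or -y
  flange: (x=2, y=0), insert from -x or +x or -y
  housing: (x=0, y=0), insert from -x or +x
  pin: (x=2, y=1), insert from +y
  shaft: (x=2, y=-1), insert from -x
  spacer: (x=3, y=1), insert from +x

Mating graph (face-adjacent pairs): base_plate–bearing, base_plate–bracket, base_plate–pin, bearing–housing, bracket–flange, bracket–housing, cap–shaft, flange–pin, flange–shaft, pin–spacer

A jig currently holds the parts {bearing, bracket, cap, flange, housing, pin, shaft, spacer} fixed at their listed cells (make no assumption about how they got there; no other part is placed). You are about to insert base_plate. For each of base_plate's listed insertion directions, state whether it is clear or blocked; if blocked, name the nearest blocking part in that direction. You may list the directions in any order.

-x: nearest on ray is bearing@(0, 1) ⇒ blocked
+x: nearest on ray is pin@(2, 1) ⇒ blocked

+x: blocked by pin; -x: blocked by bearing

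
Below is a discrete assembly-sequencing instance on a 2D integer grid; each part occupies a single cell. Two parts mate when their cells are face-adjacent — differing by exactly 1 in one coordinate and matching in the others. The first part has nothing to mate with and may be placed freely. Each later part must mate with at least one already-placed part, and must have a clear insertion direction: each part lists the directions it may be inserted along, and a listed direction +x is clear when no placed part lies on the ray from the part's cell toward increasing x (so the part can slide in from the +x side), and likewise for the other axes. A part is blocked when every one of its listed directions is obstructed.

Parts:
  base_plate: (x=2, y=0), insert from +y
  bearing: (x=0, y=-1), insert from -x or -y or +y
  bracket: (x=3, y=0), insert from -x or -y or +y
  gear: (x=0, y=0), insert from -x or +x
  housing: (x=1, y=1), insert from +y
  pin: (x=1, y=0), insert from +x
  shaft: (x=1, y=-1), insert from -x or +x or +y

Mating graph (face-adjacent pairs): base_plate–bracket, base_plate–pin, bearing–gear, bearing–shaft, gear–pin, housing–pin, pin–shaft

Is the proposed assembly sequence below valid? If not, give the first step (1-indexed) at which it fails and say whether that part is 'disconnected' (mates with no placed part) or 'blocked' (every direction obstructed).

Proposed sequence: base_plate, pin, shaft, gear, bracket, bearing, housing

Invalid at step 2 (blocked)

1. base_plate@(2, 0) [+y clear] — {base_plate}
2. pin@(1, 0) — +x all obstructed ⇒ blocked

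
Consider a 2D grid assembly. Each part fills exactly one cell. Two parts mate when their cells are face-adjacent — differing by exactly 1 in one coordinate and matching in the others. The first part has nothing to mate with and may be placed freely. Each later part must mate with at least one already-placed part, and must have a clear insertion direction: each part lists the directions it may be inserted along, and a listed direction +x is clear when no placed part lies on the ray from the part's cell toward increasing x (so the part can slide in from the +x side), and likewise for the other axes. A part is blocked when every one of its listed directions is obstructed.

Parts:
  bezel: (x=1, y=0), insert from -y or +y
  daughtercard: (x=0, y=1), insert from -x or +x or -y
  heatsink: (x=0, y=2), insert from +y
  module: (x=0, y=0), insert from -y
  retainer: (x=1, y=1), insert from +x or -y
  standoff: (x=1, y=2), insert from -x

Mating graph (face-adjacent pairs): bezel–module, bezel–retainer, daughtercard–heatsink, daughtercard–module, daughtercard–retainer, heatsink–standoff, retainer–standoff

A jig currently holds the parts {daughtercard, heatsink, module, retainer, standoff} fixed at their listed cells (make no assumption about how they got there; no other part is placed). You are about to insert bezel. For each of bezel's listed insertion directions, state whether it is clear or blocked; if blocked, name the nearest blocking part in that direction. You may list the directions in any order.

+y: blocked by retainer; -y: clear

-y: ray from bezel(1, 0) has no placed part ⇒ clear
+y: nearest on ray is retainer@(1, 1) ⇒ blocked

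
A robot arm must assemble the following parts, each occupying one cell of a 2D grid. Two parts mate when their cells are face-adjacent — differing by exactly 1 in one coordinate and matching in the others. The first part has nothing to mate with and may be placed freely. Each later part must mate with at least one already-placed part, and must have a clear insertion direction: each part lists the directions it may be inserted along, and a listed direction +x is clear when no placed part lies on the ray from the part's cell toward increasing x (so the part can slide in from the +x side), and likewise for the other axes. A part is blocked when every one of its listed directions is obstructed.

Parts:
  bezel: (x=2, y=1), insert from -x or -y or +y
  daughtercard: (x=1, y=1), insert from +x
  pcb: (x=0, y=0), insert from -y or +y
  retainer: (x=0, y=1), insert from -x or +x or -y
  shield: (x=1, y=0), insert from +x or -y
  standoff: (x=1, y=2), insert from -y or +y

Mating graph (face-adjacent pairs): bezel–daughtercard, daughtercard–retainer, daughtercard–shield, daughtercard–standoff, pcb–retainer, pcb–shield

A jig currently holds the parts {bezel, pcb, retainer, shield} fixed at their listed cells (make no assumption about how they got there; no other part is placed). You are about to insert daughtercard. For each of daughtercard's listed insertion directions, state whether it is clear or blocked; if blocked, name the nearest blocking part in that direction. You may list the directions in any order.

+x: nearest on ray is bezel@(2, 1) ⇒ blocked

+x: blocked by bezel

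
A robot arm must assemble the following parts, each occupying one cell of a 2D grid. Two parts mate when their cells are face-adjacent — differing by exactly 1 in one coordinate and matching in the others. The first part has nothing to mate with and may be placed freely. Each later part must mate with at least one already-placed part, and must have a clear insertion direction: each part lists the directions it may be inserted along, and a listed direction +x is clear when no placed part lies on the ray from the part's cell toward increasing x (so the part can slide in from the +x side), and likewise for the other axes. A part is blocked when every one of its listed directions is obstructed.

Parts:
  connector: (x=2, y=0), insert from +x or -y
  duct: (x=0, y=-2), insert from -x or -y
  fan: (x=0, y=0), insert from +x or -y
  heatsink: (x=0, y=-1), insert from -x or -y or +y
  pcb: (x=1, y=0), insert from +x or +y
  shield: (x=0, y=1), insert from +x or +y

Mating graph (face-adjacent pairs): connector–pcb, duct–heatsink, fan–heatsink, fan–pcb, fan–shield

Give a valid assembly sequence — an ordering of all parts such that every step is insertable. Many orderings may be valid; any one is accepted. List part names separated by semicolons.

pcb; fan; shield; heatsink; connector; duct

1. pcb@(1, 0) [+x clear] — {pcb}
2. fan@(0, 0) [-y clear] — {fan, pcb}
3. shield@(0, 1) [+x clear] — {fan, pcb, shield}
4. heatsink@(0, -1) [-x clear] — {fan, heatsink, pcb, shield}
5. connector@(2, 0) [+x clear] — {connector, fan, heatsink, pcb, shield}
6. duct@(0, -2) [-x clear] — {connector, duct, fan, heatsink, pcb, shield}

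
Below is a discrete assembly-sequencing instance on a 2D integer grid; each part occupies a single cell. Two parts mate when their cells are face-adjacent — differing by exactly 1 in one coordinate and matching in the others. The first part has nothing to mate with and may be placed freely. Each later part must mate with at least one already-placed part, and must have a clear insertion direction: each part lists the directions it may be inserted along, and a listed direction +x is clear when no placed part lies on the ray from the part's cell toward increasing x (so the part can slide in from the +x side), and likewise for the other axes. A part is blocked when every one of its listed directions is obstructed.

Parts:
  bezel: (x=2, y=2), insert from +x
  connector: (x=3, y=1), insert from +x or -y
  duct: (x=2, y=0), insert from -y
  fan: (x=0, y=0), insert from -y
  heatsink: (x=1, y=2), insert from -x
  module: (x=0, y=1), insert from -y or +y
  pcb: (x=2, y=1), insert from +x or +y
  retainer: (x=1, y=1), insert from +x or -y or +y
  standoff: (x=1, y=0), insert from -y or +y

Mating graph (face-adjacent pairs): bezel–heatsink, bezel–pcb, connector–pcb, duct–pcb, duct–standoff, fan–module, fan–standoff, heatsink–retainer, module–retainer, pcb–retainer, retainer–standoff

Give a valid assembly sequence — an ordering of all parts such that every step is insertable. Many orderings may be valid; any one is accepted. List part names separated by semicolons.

fan; module; retainer; pcb; connector; standoff; bezel; duct; heatsink

1. fan@(0, 0) [-y clear] — {fan}
2. module@(0, 1) [+y clear] — {fan, module}
3. retainer@(1, 1) [+x clear] — {fan, module, retainer}
4. pcb@(2, 1) [+x clear] — {fan, module, pcb, retainer}
5. connector@(3, 1) [+x clear] — {connector, fan, module, pcb, retainer}
6. standoff@(1, 0) [-y clear] — {connector, fan, module, pcb, retainer, standoff}
7. bezel@(2, 2) [+x clear] — {bezel, connector, fan, module, pcb, retainer, standoff}
8. duct@(2, 0) [-y clear] — {bezel, connector, duct, fan, module, pcb, retainer, standoff}
9. heatsink@(1, 2) [-x clear] — {bezel, connector, duct, fan, heatsink, module, pcb, retainer, standoff}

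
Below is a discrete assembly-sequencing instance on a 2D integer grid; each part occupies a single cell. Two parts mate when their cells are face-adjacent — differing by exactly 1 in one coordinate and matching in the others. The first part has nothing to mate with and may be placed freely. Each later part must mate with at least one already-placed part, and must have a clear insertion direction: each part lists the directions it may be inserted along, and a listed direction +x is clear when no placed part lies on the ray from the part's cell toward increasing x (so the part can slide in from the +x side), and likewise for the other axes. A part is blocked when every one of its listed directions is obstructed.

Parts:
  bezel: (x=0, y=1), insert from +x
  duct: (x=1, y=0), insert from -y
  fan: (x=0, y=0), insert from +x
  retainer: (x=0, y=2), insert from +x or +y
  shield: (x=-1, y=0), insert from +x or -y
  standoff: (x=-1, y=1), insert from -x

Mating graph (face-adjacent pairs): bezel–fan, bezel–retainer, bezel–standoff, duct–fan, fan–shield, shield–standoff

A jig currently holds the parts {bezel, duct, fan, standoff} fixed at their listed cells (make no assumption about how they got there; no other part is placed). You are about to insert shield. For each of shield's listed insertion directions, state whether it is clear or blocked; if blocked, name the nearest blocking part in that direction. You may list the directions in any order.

+x: nearest on ray is fan@(0, 0) ⇒ blocked
-y: ray from shield(-1, 0) has no placed part ⇒ clear

+x: blocked by fan; -y: clear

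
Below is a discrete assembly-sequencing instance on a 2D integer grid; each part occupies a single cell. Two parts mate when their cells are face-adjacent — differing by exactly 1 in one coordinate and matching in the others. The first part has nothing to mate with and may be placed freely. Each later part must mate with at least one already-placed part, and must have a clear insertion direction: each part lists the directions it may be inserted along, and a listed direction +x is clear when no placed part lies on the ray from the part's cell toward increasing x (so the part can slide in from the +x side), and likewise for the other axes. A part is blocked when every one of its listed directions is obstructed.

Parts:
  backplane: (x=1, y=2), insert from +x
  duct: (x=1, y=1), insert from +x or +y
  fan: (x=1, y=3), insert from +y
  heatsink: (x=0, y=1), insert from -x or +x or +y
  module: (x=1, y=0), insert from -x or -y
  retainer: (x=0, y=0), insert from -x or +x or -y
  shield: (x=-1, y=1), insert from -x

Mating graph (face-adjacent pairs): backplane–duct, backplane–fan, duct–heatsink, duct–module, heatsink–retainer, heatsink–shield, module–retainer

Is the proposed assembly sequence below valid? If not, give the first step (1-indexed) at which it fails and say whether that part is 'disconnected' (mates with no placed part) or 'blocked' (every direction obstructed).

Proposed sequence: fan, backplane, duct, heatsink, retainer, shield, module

1. fan@(1, 3) [+y clear] — {fan}
2. backplane@(1, 2) [+x clear] — {backplane, fan}
3. duct@(1, 1) [+x clear] — {backplane, duct, fan}
4. heatsink@(0, 1) [-x clear] — {backplane, duct, fan, heatsink}
5. retainer@(0, 0) [-x clear] — {backplane, duct, fan, heatsink, retainer}
6. shield@(-1, 1) [-x clear] — {backplane, duct, fan, heatsink, retainer, shield}
7. module@(1, 0) [-y clear] — {backplane, duct, fan, heatsink, module, retainer, shield}

Valid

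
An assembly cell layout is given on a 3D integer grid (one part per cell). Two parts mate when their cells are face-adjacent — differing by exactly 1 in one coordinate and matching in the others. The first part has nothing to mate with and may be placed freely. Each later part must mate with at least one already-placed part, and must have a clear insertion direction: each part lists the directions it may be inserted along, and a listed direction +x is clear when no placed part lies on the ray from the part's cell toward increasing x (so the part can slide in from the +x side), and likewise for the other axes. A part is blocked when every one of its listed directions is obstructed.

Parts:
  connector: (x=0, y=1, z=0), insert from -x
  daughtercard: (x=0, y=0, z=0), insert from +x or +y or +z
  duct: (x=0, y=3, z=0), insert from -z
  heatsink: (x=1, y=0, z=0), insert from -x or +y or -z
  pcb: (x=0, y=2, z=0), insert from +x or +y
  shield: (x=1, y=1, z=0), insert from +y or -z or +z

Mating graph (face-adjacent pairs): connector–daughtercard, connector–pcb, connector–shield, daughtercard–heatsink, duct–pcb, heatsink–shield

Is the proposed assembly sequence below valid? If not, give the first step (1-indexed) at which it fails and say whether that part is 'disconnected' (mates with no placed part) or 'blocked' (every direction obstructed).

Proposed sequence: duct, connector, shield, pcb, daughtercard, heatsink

1. duct@(0, 3, 0) [-z clear] — {duct}
2. connector@(0, 1, 0) — no placed neighbour ⇒ disconnected

Invalid at step 2 (disconnected)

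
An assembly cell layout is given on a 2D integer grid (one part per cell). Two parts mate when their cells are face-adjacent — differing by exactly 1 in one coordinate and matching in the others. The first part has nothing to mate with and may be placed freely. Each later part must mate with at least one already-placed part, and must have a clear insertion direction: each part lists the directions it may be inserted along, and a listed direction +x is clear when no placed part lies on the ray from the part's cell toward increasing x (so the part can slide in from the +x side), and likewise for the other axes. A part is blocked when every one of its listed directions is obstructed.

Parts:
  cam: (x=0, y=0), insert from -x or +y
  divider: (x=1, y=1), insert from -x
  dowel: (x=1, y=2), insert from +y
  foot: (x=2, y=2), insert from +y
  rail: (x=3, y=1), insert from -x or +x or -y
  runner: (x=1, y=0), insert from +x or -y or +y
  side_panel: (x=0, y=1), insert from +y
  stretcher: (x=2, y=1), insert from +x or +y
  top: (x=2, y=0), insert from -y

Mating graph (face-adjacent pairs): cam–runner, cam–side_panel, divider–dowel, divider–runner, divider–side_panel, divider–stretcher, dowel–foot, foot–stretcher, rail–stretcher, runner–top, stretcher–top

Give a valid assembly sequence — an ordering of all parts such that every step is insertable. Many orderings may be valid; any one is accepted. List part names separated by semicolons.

1. stretcher@(2, 1) [+x clear] — {stretcher}
2. top@(2, 0) [-y clear] — {stretcher, top}
3. runner@(1, 0) [-y clear] — {runner, stretcher, top}
4. cam@(0, 0) [-x clear] — {cam, runner, stretcher, top}
5. rail@(3, 1) [+x clear] — {cam, rail, runner, stretcher, top}
6. foot@(2, 2) [+y clear] — {cam, foot, rail, runner, stretcher, top}
7. dowel@(1, 2) [+y clear] — {cam, dowel, foot, rail, runner, stretcher, top}
8. divider@(1, 1) [-x clear] — {cam, divider, dowel, foot, rail, runner, stretcher, top}
9. side_panel@(0, 1) [+y clear] — {cam, divider, dowel, foot, rail, runner, side_panel, stretcher, top}

stretcher; top; runner; cam; rail; foot; dowel; divider; side_panel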